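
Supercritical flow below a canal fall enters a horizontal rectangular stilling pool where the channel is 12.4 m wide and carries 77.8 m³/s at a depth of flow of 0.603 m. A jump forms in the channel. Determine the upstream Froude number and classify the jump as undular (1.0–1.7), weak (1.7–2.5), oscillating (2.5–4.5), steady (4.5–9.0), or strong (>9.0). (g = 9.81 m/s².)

q = Q/b = 77.8/12.4 = 6.27 m²/s; V₁ = q/y₁ = 10.4 m/s. Fr₁ = V₁/√(g·y₁) = 4.28.
Fr₁ = 4.28 lies in the oscillating range.

Fr₁ = 4.28; oscillating jump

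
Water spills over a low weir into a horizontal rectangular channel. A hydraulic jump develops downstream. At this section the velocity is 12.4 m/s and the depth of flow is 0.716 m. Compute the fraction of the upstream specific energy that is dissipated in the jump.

Fr₁ = V₁/√(g·y₁) = 12.4/√(9.81×0.716) = 4.68.
By Bélanger, y₂/y₁ = ½[√(1 + 8Fr₁²) − 1] = ½[√176.1 − 1] = 6.14.
y₂ = 6.14 × 0.716 = 4.39 m.
E₁ = y₁ + V₁²/2g = 8.55 m. ΔE = (y₂ − y₁)³/(4y₁y₂) = 3.95 m. ΔE/E₁ = 3.95/8.55 = 0.462.

ΔE/E₁ = 0.462 (46.2%)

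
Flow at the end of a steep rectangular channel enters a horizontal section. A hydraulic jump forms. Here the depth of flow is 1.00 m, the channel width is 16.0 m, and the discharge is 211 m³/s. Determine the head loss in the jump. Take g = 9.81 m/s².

q = Q/b = 211/16.0 = 13.2 m²/s; V₁ = q/y₁ = 13.2 m/s. Fr₁ = V₁/√(g·y₁) = 4.21.
Bélanger equation: y₂/y₁ = ½[√(1 + 8Fr₁²) − 1] = ½[√142.8 − 1] = 5.48.
y₂ = 5.48 × 1.00 = 5.48 m.
V₂ = q/y₂ = 13.2/5.48 = 2.41 m/s. E₁ = y₁ + V₁²/2g = 9.86 m; E₂ = y₂ + V₂²/2g = 5.77 m. ΔE = E₁ − E₂ = 4.09 m.

ΔE = 4.09 m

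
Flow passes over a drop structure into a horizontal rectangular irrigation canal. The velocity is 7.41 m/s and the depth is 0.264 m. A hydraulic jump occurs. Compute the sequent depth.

Fr₁ = V₁/√(g·y₁) = 7.41/√(9.81×0.264) = 4.60.
Conjugate-depth relation: y₂/y₁ = ½[√(1 + 8Fr₁²) − 1] = ½[√170.6 − 1] = 6.03.
y₂ = 6.03 × 0.264 = 1.59 m.

y₂ = 1.59 m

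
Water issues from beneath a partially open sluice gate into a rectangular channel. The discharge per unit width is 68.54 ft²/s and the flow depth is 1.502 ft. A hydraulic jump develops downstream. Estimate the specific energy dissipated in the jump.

ΔE = 20.21 ft

V₁ = q/y₁ = 68.54/1.502 = 45.63 ft/s. Fr₁ = V₁/√(g·y₁) = 45.63/√(32.2×1.502) = 6.562.
Conjugate-depth relation: y₂/y₁ = ½[√(1 + 8Fr₁²) − 1] = ½[√345.44 − 1] = 8.793.
y₂ = 8.793 × 1.502 = 13.21 ft.
Head loss: ΔE = (y₂ − y₁)³/(4y₁y₂) = (13.21 − 1.502)³/(4×1.502×13.21) = 1604/79.35 = 20.21 ft.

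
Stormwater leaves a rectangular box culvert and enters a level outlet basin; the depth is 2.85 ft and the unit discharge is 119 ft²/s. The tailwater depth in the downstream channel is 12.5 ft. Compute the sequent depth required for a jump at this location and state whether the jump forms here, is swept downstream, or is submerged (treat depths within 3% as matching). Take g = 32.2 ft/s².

y₂ = 16.2 ft; the jump is swept downstream

V₁ = q/y₁ = 119/2.85 = 41.8 ft/s. Fr₁ = V₁/√(g·y₁) = 41.8/√(32.2×2.85) = 4.36.
Bélanger equation: y₂/y₁ = ½[√(1 + 8Fr₁²) − 1] = ½[√153.0 − 1] = 5.68.
y₂ = 5.68 × 2.85 = 16.2 ft.
Tailwater y_tw = 12.5 ft: y_tw < y₂, so the jump is swept downstream.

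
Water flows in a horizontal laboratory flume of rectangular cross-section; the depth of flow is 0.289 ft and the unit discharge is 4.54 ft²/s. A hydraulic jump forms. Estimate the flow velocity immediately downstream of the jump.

V₁ = q/y₁ = 4.54/0.289 = 15.7 ft/s. Fr₁ = V₁/√(g·y₁) = 15.7/√(32.2×0.289) = 5.15.
Bélanger equation: y₂/y₁ = ½[√(1 + 8Fr₁²) − 1] = ½[√213.2 − 1] = 6.80.
y₂ = 6.80 × 0.289 = 1.97 ft.
V₂ = q/y₂ = 4.54/1.97 = 2.31 ft/s.

V₂ = 2.31 ft/s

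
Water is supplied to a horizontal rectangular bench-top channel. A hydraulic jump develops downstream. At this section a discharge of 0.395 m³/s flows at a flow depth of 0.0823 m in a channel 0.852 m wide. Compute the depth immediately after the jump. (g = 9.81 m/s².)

q = Q/b = 0.395/0.852 = 0.464 m²/s; V₁ = q/y₁ = 5.63 m/s. Fr₁ = V₁/√(g·y₁) = 6.27.
By Bélanger, y₂/y₁ = ½[√(1 + 8Fr₁²) − 1] = ½[√315.4 − 1] = 8.38.
y₂ = 8.38 × 0.0823 = 0.690 m.

y₂ = 0.690 m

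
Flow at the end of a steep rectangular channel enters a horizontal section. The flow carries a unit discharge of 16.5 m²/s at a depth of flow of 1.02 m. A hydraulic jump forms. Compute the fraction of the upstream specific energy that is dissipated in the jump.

V₁ = q/y₁ = 16.5/1.02 = 16.2 m/s. Fr₁ = V₁/√(g·y₁) = 16.2/√(9.81×1.02) = 5.11.
Conjugate-depth relation: y₂/y₁ = ½[√(1 + 8Fr₁²) − 1] = ½[√210.2 − 1] = 6.75.
y₂ = 6.75 × 1.02 = 6.88 m.
E₁ = y₁ + V₁²/2g = 14.4 m. ΔE = (y₂ − y₁)³/(4y₁y₂) = 7.18 m. ΔE/E₁ = 7.18/14.4 = 0.500.

ΔE/E₁ = 0.500 (50.0%)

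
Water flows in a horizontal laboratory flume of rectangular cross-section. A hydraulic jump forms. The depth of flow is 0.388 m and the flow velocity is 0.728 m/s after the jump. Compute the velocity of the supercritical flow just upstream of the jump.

Fr₂ = V₂/√(g·y₂) = 0.728/√(9.81×0.388) = 0.373.
The Bélanger relation is symmetric: y₁/y₂ = ½[√(1 + 8Fr₂²) − 1] = ½[√2.114 − 1] = 0.227.
y₁ = 0.227 × 0.388 = 0.0881 m.
V₁ = q/y₁ = 0.282/0.0881 = 3.21 m/s.

V₁ = 3.21 m/s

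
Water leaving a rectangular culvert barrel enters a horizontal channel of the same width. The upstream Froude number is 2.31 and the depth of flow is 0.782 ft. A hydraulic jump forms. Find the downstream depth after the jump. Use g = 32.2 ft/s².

y₂ = 2.19 ft

Fr₁ = 2.31 (given).
Bélanger equation: y₂/y₁ = ½[√(1 + 8Fr₁²) − 1] = ½[√43.69 − 1] = 2.80.
y₂ = 2.80 × 0.782 = 2.19 ft.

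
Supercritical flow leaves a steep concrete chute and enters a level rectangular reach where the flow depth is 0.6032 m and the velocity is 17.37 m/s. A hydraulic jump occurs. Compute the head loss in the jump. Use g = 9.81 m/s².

ΔE = 10.02 m

Fr₁ = V₁/√(g·y₁) = 17.37/√(9.81×0.6032) = 7.141.
From the momentum equation for a rectangular channel, y₂/y₁ = ½[√(1 + 8Fr₁²) − 1] = ½[√408.91 − 1] = 9.611.
y₂ = 9.611 × 0.6032 = 5.797 m.
q = V₁·y₁ = 17.37 × 0.6032 = 10.48 m²/s. V₂ = q/y₂ = 10.48/5.797 = 1.807 m/s. E₁ = y₁ + V₁²/2g = 15.98 m; E₂ = y₂ + V₂²/2g = 5.964 m. ΔE = E₁ − E₂ = 10.02 m.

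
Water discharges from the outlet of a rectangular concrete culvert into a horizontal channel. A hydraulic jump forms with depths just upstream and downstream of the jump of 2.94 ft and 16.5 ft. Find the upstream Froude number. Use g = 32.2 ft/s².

Fr₁ = 4.31

For a rectangular channel the momentum equation gives q² = ½·g·y₁·y₂·(y₁ + y₂) = ½×32.2×2.94×16.5×19.4 = 15183.
q = √15183 = 123 ft²/s.
V₁ = q/y₁ = 41.9 ft/s; Fr₁ = V₁/√(g·y₁) = 4.31.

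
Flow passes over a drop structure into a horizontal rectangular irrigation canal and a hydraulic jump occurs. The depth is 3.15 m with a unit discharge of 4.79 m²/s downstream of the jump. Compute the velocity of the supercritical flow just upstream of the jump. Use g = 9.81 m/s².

V₁ = 11.5 m/s

V₂ = q/y₂ = 4.79/3.15 = 1.52 m/s; Fr₂ = V₂/√(g·y₂) = 0.274.
Since the conjugate-depth ratio holds either way, y₁/y₂ = ½[√(1 + 8Fr₂²) − 1] = ½[√1.599 − 1] = 0.132.
y₁ = 0.132 × 3.15 = 0.416 m.
V₁ = q/y₁ = 4.79/0.416 = 11.5 m/s.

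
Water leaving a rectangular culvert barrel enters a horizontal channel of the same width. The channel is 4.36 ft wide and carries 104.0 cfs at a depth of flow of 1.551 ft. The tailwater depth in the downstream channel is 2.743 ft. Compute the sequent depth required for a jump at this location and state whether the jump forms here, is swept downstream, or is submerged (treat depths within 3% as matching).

q = Q/b = 104.0/4.36 = 23.85 ft²/s; V₁ = q/y₁ = 15.38 ft/s. Fr₁ = V₁/√(g·y₁) = 2.176.
From the momentum equation for a rectangular channel, y₂/y₁ = ½[√(1 + 8Fr₁²) − 1] = ½[√38.887 − 1] = 2.618.
y₂ = 2.618 × 1.551 = 4.060 ft.
Tailwater y_tw = 2.743 ft: y_tw < y₂, so the jump is swept downstream.

y₂ = 4.060 ft; the jump is swept downstream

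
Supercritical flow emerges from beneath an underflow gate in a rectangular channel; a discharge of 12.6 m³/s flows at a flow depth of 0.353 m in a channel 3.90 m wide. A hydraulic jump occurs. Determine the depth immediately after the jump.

y₂ = 2.29 m

q = Q/b = 12.6/3.90 = 3.23 m²/s; V₁ = q/y₁ = 9.15 m/s. Fr₁ = V₁/√(g·y₁) = 4.92.
From the momentum equation for a rectangular channel, y₂/y₁ = ½[√(1 + 8Fr₁²) − 1] = ½[√194.5 − 1] = 6.47.
y₂ = 6.47 × 0.353 = 2.29 m.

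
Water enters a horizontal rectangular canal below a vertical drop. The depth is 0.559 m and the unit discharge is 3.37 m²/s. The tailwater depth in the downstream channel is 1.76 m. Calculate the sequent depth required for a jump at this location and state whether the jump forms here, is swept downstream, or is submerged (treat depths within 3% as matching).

y₂ = 1.77 m; the jump forms here

V₁ = q/y₁ = 3.37/0.559 = 6.03 m/s. Fr₁ = V₁/√(g·y₁) = 6.03/√(9.81×0.559) = 2.57.
By Bélanger, y₂/y₁ = ½[√(1 + 8Fr₁²) − 1] = ½[√54.02 − 1] = 3.17.
y₂ = 3.17 × 0.559 = 1.77 m.
Tailwater y_tw = 1.76 m: y_tw ≈ y₂, so the jump forms here.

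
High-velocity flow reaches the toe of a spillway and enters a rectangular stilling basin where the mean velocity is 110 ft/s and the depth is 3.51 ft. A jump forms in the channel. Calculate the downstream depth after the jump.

Fr₁ = V₁/√(g·y₁) = 110/√(32.2×3.51) = 10.3.
Sequent-depth ratio: y₂/y₁ = ½[√(1 + 8Fr₁²) − 1] = ½[√857.5 − 1] = 14.1.
y₂ = 14.1 × 3.51 = 49.6 ft.

y₂ = 49.6 ft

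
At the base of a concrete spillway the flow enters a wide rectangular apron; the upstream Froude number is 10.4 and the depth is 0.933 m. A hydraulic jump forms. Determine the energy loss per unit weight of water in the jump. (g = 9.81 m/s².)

Fr₁ = 10.4 (given).
By Bélanger, y₂/y₁ = ½[√(1 + 8Fr₁²) − 1] = ½[√866.3 − 1] = 14.2.
y₂ = 14.2 × 0.933 = 13.3 m.
V₁ = Fr₁·√(g·y₁) = 10.4×√(9.81×0.933) = 31.5 m/s; q = V₁·y₁ = 29.4 m²/s. V₂ = q/y₂ = 29.4/13.3 = 2.21 m/s. E₁ = y₁ + V₁²/2g = 51.4 m; E₂ = y₂ + V₂²/2g = 13.5 m. ΔE = E₁ − E₂ = 37.9 m.

ΔE = 37.9 m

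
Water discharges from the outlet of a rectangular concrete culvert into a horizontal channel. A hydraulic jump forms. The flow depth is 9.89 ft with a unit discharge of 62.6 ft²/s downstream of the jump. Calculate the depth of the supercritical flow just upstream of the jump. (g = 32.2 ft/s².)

V₂ = q/y₂ = 62.6/9.89 = 6.33 ft/s; Fr₂ = V₂/√(g·y₂) = 0.355.
Since the conjugate-depth ratio holds either way, y₁/y₂ = ½[√(1 + 8Fr₂²) − 1] = ½[√2.006 − 1] = 0.208.
y₁ = 0.208 × 9.89 = 2.06 ft.

y₁ = 2.06 ft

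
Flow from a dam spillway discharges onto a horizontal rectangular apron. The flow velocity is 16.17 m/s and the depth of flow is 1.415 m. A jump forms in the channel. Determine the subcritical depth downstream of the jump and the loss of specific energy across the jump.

y₂ = 8.006 m; ΔE = 6.319 m

Fr₁ = V₁/√(g·y₁) = 16.17/√(9.81×1.415) = 4.340.
Bélanger equation: y₂/y₁ = ½[√(1 + 8Fr₁²) − 1] = ½[√151.69 − 1] = 5.658.
y₂ = 5.658 × 1.415 = 8.006 m.
q = V₁·y₁ = 16.17 × 1.415 = 22.88 m²/s. V₂ = q/y₂ = 22.88/8.006 = 2.858 m/s. E₁ = y₁ + V₁²/2g = 14.74 m; E₂ = y₂ + V₂²/2g = 8.423 m. ΔE = E₁ − E₂ = 6.319 m.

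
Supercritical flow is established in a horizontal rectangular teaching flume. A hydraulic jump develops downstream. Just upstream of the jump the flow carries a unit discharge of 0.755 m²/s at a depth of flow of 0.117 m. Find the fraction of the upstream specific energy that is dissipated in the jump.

ΔE/E₁ = 0.566 (56.6%)

V₁ = q/y₁ = 0.755/0.117 = 6.45 m/s. Fr₁ = V₁/√(g·y₁) = 6.45/√(9.81×0.117) = 6.02.
Bélanger equation: y₂/y₁ = ½[√(1 + 8Fr₁²) − 1] = ½[√291.2 − 1] = 8.03.
y₂ = 8.03 × 0.117 = 0.940 m.
E₁ = y₁ + V₁²/2g = 2.24 m. ΔE = (y₂ − y₁)³/(4y₁y₂) = 1.27 m. ΔE/E₁ = 1.27/2.24 = 0.566.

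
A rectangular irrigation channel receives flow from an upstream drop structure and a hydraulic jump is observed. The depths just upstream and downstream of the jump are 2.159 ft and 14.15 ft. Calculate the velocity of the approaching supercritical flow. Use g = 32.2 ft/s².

For a rectangular channel the momentum equation gives q² = ½·g·y₁·y₂·(y₁ + y₂) = ½×32.2×2.159×14.15×16.31 = 8022.
q = √8022 = 89.56 ft²/s.
V₁ = q/y₁ = 89.56/2.159 = 41.48 ft/s.

V₁ = 41.48 ft/s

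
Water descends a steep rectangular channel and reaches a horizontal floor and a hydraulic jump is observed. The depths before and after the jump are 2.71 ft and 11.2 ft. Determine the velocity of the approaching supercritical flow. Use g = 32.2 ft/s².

V₁ = 30.4 ft/s

For a rectangular channel the momentum equation gives q² = ½·g·y₁·y₂·(y₁ + y₂) = ½×32.2×2.71×11.2×13.9 = 6797.
q = √6797 = 82.4 ft²/s.
V₁ = q/y₁ = 82.4/2.71 = 30.4 ft/s.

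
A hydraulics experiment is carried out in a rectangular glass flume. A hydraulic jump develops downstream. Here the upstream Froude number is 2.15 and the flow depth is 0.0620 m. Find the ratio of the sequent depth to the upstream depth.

y₂/y₁ = 2.58

Fr₁ = 2.15 (given).
Bélanger equation: y₂/y₁ = ½[√(1 + 8Fr₁²) − 1] = ½[√37.98 − 1] = 2.58.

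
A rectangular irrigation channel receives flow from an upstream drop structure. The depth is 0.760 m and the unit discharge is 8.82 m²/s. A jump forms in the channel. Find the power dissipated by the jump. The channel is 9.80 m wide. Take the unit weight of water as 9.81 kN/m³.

P = 2710 kW

V₁ = q/y₁ = 8.82/0.760 = 11.6 m/s. Fr₁ = V₁/√(g·y₁) = 11.6/√(9.81×0.760) = 4.25.
From the momentum equation for a rectangular channel, y₂/y₁ = ½[√(1 + 8Fr₁²) − 1] = ½[√145.5 − 1] = 5.53.
y₂ = 5.53 × 0.760 = 4.20 m.
Head loss: ΔE = (y₂ − y₁)³/(4y₁y₂) = (4.20 − 0.760)³/(4×0.760×4.20) = 40.8/12.8 = 3.20 m.
Q = q·b = 8.82 × 9.80 = 86.4 m³/s. P = γ·Q·ΔE = 9.81 × 86.4 × 3.20 = 2710 kW.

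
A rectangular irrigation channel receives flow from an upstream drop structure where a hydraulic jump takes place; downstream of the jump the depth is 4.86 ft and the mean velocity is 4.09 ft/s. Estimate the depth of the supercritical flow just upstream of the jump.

y₁ = 0.880 ft

Fr₂ = V₂/√(g·y₂) = 4.09/√(32.2×4.86) = 0.327.
The Bélanger relation is symmetric: y₁/y₂ = ½[√(1 + 8Fr₂²) − 1] = ½[√1.855 − 1] = 0.181.
y₁ = 0.181 × 4.86 = 0.880 ft.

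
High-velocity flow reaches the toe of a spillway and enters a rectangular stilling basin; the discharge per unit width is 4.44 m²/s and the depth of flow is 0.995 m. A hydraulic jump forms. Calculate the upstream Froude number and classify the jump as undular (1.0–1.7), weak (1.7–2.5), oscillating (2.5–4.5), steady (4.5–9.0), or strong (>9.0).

Fr₁ = 1.43; undular jump

V₁ = q/y₁ = 4.44/0.995 = 4.46 m/s. Fr₁ = V₁/√(g·y₁) = 4.46/√(9.81×0.995) = 1.43.
Fr₁ = 1.43 lies in the undular range.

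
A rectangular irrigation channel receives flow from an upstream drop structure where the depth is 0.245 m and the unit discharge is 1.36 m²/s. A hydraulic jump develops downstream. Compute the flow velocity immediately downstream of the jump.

V₁ = q/y₁ = 1.36/0.245 = 5.55 m/s. Fr₁ = V₁/√(g·y₁) = 5.55/√(9.81×0.245) = 3.58.
Bélanger equation: y₂/y₁ = ½[√(1 + 8Fr₁²) − 1] = ½[√103.6 − 1] = 4.59.
y₂ = 4.59 × 0.245 = 1.12 m.
V₂ = q/y₂ = 1.36/1.12 = 1.21 m/s.

V₂ = 1.21 m/s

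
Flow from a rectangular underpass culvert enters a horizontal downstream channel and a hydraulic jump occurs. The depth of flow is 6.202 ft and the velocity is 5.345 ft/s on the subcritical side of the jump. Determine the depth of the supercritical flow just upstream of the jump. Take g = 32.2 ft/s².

y₁ = 1.440 ft

Fr₂ = V₂/√(g·y₂) = 5.345/√(32.2×6.202) = 0.3782.
Applying the sequent-depth relation in reverse, y₁/y₂ = ½[√(1 + 8Fr₂²) − 1] = ½[√2.1445 − 1] = 0.2322.
y₁ = 0.2322 × 6.202 = 1.440 ft.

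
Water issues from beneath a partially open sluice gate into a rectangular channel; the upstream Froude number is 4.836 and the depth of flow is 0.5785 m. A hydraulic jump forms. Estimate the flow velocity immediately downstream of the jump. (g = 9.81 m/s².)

V₂ = 1.812 m/s

Fr₁ = 4.836 (given).
By Bélanger, y₂/y₁ = ½[√(1 + 8Fr₁²) − 1] = ½[√188.10 − 1] = 6.357.
y₂ = 6.357 × 0.5785 = 3.678 m.
V₁ = Fr₁·√(g·y₁) = 4.836×√(9.81×0.5785) = 11.52 m/s; q = V₁·y₁ = 6.665 m²/s.
V₂ = q/y₂ = 6.665/3.678 = 1.812 m/s.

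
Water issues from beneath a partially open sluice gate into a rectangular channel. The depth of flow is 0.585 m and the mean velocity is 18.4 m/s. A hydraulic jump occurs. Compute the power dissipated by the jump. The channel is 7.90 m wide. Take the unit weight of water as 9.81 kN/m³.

P = 9687 kW

Fr₁ = V₁/√(g·y₁) = 18.4/√(9.81×0.585) = 7.68.
Conjugate-depth relation: y₂/y₁ = ½[√(1 + 8Fr₁²) − 1] = ½[√473.0 − 1] = 10.4.
y₂ = 10.4 × 0.585 = 6.07 m.
Head loss: ΔE = (y₂ − y₁)³/(4y₁y₂) = (6.07 − 0.585)³/(4×0.585×6.07) = 165/14.2 = 11.6 m.
q = V₁·y₁ = 18.4 × 0.585 = 10.8 m²/s. Q = q·b = 10.8 × 7.90 = 85.0 m³/s. P = γ·Q·ΔE = 9.81 × 85.0 × 11.6 = 9687 kW.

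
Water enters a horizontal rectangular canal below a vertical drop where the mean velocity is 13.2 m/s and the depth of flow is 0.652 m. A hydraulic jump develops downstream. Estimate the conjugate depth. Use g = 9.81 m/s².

y₂ = 4.50 m

Fr₁ = V₁/√(g·y₁) = 13.2/√(9.81×0.652) = 5.22.
Sequent-depth ratio: y₂/y₁ = ½[√(1 + 8Fr₁²) − 1] = ½[√218.9 − 1] = 6.90.
y₂ = 6.90 × 0.652 = 4.50 m.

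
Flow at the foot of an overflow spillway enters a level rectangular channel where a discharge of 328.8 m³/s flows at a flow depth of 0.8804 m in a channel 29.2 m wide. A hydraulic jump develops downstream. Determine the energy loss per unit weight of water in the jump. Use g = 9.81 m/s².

ΔE = 3.963 m

q = Q/b = 328.8/29.2 = 11.26 m²/s; V₁ = q/y₁ = 12.79 m/s. Fr₁ = V₁/√(g·y₁) = 4.352.
Bélanger equation: y₂/y₁ = ½[√(1 + 8Fr₁²) − 1] = ½[√152.52 − 1] = 5.675.
y₂ = 5.675 × 0.8804 = 4.996 m.
Head loss: ΔE = (y₂ − y₁)³/(4y₁y₂) = (4.996 − 0.8804)³/(4×0.8804×4.996) = 69.72/17.59 = 3.963 m.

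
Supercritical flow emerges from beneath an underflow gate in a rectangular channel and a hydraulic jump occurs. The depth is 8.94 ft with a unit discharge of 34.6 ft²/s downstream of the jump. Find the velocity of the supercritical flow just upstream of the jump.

V₂ = q/y₂ = 34.6/8.94 = 3.87 ft/s; Fr₂ = V₂/√(g·y₂) = 0.228.
Since the conjugate-depth ratio holds either way, y₁/y₂ = ½[√(1 + 8Fr₂²) − 1] = ½[√1.416 − 1] = 0.0950.
y₁ = 0.0950 × 8.94 = 0.850 ft.
V₁ = q/y₁ = 34.6/0.850 = 40.7 ft/s.

V₁ = 40.7 ft/s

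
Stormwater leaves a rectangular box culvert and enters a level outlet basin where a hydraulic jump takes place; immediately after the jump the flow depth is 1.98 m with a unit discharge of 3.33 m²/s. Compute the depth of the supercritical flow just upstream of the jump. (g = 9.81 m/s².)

V₂ = q/y₂ = 3.33/1.98 = 1.68 m/s; Fr₂ = V₂/√(g·y₂) = 0.382.
The Bélanger relation is symmetric: y₁/y₂ = ½[√(1 + 8Fr₂²) − 1] = ½[√2.165 − 1] = 0.236.
y₁ = 0.236 × 1.98 = 0.467 m.

y₁ = 0.467 m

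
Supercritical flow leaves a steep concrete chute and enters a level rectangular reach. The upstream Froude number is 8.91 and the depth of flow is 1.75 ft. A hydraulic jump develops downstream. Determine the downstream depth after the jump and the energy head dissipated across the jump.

y₂ = 21.2 ft; ΔE = 49.5 ft

Fr₁ = 8.91 (given).
From the momentum equation for a rectangular channel, y₂/y₁ = ½[√(1 + 8Fr₁²) − 1] = ½[√636.1 − 1] = 12.1.
y₂ = 12.1 × 1.75 = 21.2 ft.
V₁ = Fr₁·√(g·y₁) = 8.91×√(32.2×1.75) = 66.9 ft/s; q = V₁·y₁ = 117 ft²/s. V₂ = q/y₂ = 117/21.2 = 5.52 ft/s. E₁ = y₁ + V₁²/2g = 71.2 ft; E₂ = y₂ + V₂²/2g = 21.7 ft. ΔE = E₁ − E₂ = 49.5 ft.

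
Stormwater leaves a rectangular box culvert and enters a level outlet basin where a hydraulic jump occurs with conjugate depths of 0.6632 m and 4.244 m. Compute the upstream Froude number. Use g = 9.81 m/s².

For a rectangular channel the momentum equation gives q² = ½·g·y₁·y₂·(y₁ + y₂) = ½×9.81×0.6632×4.244×4.907 = 67.75.
q = √67.75 = 8.231 m²/s.
V₁ = q/y₁ = 12.41 m/s; Fr₁ = V₁/√(g·y₁) = 4.866.

Fr₁ = 4.866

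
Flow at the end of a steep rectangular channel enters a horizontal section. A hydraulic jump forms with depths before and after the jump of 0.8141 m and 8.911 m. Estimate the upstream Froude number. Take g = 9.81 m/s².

Fr₁ = 8.086

For a rectangular channel the momentum equation gives q² = ½·g·y₁·y₂·(y₁ + y₂) = ½×9.81×0.8141×8.911×9.725 = 346.0.
q = √346.0 = 18.60 m²/s.
V₁ = q/y₁ = 22.85 m/s; Fr₁ = V₁/√(g·y₁) = 8.086.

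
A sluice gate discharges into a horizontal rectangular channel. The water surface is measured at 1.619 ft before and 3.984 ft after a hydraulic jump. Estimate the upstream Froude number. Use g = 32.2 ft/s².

Fr₁ = 2.064

For a rectangular channel the momentum equation gives q² = ½·g·y₁·y₂·(y₁ + y₂) = ½×32.2×1.619×3.984×5.603 = 581.9.
q = √581.9 = 24.12 ft²/s.
V₁ = q/y₁ = 14.90 ft/s; Fr₁ = V₁/√(g·y₁) = 2.064.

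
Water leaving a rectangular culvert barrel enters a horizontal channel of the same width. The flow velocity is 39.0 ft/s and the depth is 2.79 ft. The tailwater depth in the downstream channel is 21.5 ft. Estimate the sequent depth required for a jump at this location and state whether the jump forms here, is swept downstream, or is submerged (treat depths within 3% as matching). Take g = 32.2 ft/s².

Fr₁ = V₁/√(g·y₁) = 39.0/√(32.2×2.79) = 4.11.
By Bélanger, y₂/y₁ = ½[√(1 + 8Fr₁²) − 1] = ½[√136.4 − 1] = 5.34.
y₂ = 5.34 × 2.79 = 14.9 ft.
Tailwater y_tw = 21.5 ft: y_tw > y₂, so the jump is submerged.

y₂ = 14.9 ft; the jump is submerged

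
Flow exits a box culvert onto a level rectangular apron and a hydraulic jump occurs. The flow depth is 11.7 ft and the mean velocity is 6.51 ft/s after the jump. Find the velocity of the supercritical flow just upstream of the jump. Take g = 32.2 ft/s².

Fr₂ = V₂/√(g·y₂) = 6.51/√(32.2×11.7) = 0.335.
From the momentum equation (using Fr₂), y₁/y₂ = ½[√(1 + 8Fr₂²) − 1] = ½[√1.900 − 1] = 0.189.
y₁ = 0.189 × 11.7 = 2.21 ft.
V₁ = q/y₁ = 76.2/2.21 = 34.4 ft/s.

V₁ = 34.4 ft/s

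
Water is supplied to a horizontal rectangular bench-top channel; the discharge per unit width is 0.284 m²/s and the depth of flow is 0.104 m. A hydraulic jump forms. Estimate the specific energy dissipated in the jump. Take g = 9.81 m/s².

ΔE = 0.101 m

V₁ = q/y₁ = 0.284/0.104 = 2.73 m/s. Fr₁ = V₁/√(g·y₁) = 2.73/√(9.81×0.104) = 2.70.
Conjugate-depth relation: y₂/y₁ = ½[√(1 + 8Fr₁²) − 1] = ½[√59.47 − 1] = 3.36.
y₂ = 3.36 × 0.104 = 0.349 m.
V₂ = q/y₂ = 0.284/0.349 = 0.814 m/s. E₁ = y₁ + V₁²/2g = 0.484 m; E₂ = y₂ + V₂²/2g = 0.383 m. ΔE = E₁ − E₂ = 0.101 m.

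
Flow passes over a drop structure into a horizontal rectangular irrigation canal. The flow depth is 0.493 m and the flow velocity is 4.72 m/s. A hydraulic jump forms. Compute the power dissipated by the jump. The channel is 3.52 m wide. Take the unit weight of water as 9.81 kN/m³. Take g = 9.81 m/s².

Fr₁ = V₁/√(g·y₁) = 4.72/√(9.81×0.493) = 2.15.
Bélanger equation: y₂/y₁ = ½[√(1 + 8Fr₁²) − 1] = ½[√37.85 − 1] = 2.58.
y₂ = 2.58 × 0.493 = 1.27 m.
Head loss: ΔE = (y₂ − y₁)³/(4y₁y₂) = (1.27 − 0.493)³/(4×0.493×1.27) = 0.469/2.50 = 0.187 m.
q = V₁·y₁ = 4.72 × 0.493 = 2.33 m²/s. Q = q·b = 2.33 × 3.52 = 8.19 m³/s. P = γ·Q·ΔE = 9.81 × 8.19 × 0.187 = 15.1 kW.

P = 15.1 kW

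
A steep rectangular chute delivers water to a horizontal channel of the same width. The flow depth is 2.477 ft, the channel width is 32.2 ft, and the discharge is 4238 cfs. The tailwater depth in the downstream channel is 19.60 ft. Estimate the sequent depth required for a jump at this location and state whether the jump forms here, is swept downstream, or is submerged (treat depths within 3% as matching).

q = Q/b = 4238/32.2 = 131.6 ft²/s; V₁ = q/y₁ = 53.13 ft/s. Fr₁ = V₁/√(g·y₁) = 5.950.
By Bélanger, y₂/y₁ = ½[√(1 + 8Fr₁²) − 1] = ½[√284.18 − 1] = 7.929.
y₂ = 7.929 × 2.477 = 19.64 ft.
Tailwater y_tw = 19.60 ft: y_tw ≈ y₂, so the jump forms here.

y₂ = 19.64 ft; the jump forms here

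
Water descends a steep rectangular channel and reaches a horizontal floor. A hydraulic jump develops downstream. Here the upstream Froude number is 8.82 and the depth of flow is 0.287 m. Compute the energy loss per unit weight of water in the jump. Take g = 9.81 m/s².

ΔE = 7.93 m

Fr₁ = 8.82 (given).
Sequent-depth ratio: y₂/y₁ = ½[√(1 + 8Fr₁²) − 1] = ½[√623.3 − 1] = 12.0.
y₂ = 12.0 × 0.287 = 3.44 m.
Head loss: ΔE = (y₂ − y₁)³/(4y₁y₂) = (3.44 − 0.287)³/(4×0.287×3.44) = 31.3/3.95 = 7.93 m.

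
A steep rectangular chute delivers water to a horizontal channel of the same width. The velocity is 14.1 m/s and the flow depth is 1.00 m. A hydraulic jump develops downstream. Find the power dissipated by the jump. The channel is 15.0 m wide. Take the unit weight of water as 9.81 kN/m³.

P = 10280 kW

Fr₁ = V₁/√(g·y₁) = 14.1/√(9.81×1.00) = 4.50.
Conjugate-depth relation: y₂/y₁ = ½[√(1 + 8Fr₁²) − 1] = ½[√163.1 − 1] = 5.89.
y₂ = 5.89 × 1.00 = 5.89 m.
Head loss: ΔE = (y₂ − y₁)³/(4y₁y₂) = (5.89 − 1.00)³/(4×1.00×5.89) = 117/23.5 = 4.95 m.
q = V₁·y₁ = 14.1 × 1.00 = 14.1 m²/s. Q = q·b = 14.1 × 15.0 = 212 m³/s. P = γ·Q·ΔE = 9.81 × 212 × 4.95 = 10280 kW.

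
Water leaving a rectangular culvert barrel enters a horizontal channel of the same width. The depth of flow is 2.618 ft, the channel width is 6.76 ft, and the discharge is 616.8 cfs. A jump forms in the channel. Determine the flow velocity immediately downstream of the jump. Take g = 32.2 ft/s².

q = Q/b = 616.8/6.76 = 91.24 ft²/s; V₁ = q/y₁ = 34.85 ft/s. Fr₁ = V₁/√(g·y₁) = 3.796.
Conjugate-depth relation: y₂/y₁ = ½[√(1 + 8Fr₁²) − 1] = ½[√116.27 − 1] = 4.891.
y₂ = 4.891 × 2.618 = 12.81 ft.
V₂ = q/y₂ = 91.24/12.81 = 7.125 ft/s.

V₂ = 7.125 ft/s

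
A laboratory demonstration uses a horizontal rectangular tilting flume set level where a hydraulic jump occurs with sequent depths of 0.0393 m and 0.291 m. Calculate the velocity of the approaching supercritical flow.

For a rectangular channel the momentum equation gives q² = ½·g·y₁·y₂·(y₁ + y₂) = ½×9.81×0.0393×0.291×0.330 = 0.0185.
q = √0.0185 = 0.136 m²/s.
V₁ = q/y₁ = 0.136/0.0393 = 3.46 m/s.

V₁ = 3.46 m/s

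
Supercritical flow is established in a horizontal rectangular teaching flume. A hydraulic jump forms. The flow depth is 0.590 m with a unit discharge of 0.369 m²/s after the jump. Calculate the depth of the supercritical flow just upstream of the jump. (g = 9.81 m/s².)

V₂ = q/y₂ = 0.369/0.590 = 0.625 m/s; Fr₂ = V₂/√(g·y₂) = 0.260.
The Bélanger relation is symmetric: y₁/y₂ = ½[√(1 + 8Fr₂²) − 1] = ½[√1.541 − 1] = 0.121.
y₁ = 0.121 × 0.590 = 0.0712 m.

y₁ = 0.0712 m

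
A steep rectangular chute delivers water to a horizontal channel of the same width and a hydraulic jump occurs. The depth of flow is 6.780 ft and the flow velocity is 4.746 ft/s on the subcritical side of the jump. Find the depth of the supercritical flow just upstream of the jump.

y₁ = 1.190 ft

Fr₂ = V₂/√(g·y₂) = 4.746/√(32.2×6.780) = 0.3212.
Applying the sequent-depth relation in reverse, y₁/y₂ = ½[√(1 + 8Fr₂²) − 1] = ½[√1.8254 − 1] = 0.1755.
y₁ = 0.1755 × 6.780 = 1.190 ft.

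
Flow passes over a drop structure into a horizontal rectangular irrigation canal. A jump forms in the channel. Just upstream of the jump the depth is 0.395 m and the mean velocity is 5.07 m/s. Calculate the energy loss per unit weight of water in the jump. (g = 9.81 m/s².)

ΔE = 0.321 m

Fr₁ = V₁/√(g·y₁) = 5.07/√(9.81×0.395) = 2.58.
From the momentum equation for a rectangular channel, y₂/y₁ = ½[√(1 + 8Fr₁²) − 1] = ½[√54.07 − 1] = 3.18.
y₂ = 3.18 × 0.395 = 1.25 m.
Head loss: ΔE = (y₂ − y₁)³/(4y₁y₂) = (1.25 − 0.395)³/(4×0.395×1.25) = 0.635/1.98 = 0.321 m.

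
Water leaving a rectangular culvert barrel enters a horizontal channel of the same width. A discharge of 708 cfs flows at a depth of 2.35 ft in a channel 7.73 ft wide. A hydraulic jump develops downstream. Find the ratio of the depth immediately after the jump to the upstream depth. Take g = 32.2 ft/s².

y₂/y₁ = 5.86

q = Q/b = 708/7.73 = 91.6 ft²/s; V₁ = q/y₁ = 39.0 ft/s. Fr₁ = V₁/√(g·y₁) = 4.48.
From the momentum equation for a rectangular channel, y₂/y₁ = ½[√(1 + 8Fr₁²) − 1] = ½[√161.6 − 1] = 5.86.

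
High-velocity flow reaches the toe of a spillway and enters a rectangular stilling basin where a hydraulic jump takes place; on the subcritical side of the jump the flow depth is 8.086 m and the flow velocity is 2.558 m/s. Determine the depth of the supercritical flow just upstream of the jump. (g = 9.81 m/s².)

y₁ = 1.166 m

Fr₂ = V₂/√(g·y₂) = 2.558/√(9.81×8.086) = 0.2872.
Since the conjugate-depth ratio holds either way, y₁/y₂ = ½[√(1 + 8Fr₂²) − 1] = ½[√1.6599 − 1] = 0.1442.
y₁ = 0.1442 × 8.086 = 1.166 m.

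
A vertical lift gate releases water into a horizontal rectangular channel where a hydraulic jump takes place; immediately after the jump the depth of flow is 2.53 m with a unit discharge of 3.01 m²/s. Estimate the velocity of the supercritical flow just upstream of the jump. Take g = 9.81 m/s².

V₂ = q/y₂ = 3.01/2.53 = 1.19 m/s; Fr₂ = V₂/√(g·y₂) = 0.239.
Since the conjugate-depth ratio holds either way, y₁/y₂ = ½[√(1 + 8Fr₂²) − 1] = ½[√1.456 − 1] = 0.103.
y₁ = 0.103 × 2.53 = 0.262 m.
V₁ = q/y₁ = 3.01/0.262 = 11.5 m/s.

V₁ = 11.5 m/s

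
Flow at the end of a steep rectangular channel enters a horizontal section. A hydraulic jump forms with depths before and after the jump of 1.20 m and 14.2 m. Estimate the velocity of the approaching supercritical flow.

For a rectangular channel the momentum equation gives q² = ½·g·y₁·y₂·(y₁ + y₂) = ½×9.81×1.20×14.2×15.4 = 1287.
q = √1287 = 35.9 m²/s.
V₁ = q/y₁ = 35.9/1.20 = 29.9 m/s.

V₁ = 29.9 m/s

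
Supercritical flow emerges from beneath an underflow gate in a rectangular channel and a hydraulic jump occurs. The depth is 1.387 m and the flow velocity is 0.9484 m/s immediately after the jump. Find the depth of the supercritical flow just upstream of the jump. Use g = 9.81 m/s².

y₁ = 0.1640 m

Fr₂ = V₂/√(g·y₂) = 0.9484/√(9.81×1.387) = 0.2571.
The Bélanger relation is symmetric: y₁/y₂ = ½[√(1 + 8Fr₂²) − 1] = ½[√1.5288 − 1] = 0.1182.
y₁ = 0.1182 × 1.387 = 0.1640 m.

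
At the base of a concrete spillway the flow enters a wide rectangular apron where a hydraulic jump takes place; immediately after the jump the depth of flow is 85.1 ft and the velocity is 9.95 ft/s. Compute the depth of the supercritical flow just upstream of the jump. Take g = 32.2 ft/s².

Fr₂ = V₂/√(g·y₂) = 9.95/√(32.2×85.1) = 0.190.
The Bélanger relation is symmetric: y₁/y₂ = ½[√(1 + 8Fr₂²) − 1] = ½[√1.289 − 1] = 0.0677.
y₁ = 0.0677 × 85.1 = 5.76 ft.

y₁ = 5.76 ft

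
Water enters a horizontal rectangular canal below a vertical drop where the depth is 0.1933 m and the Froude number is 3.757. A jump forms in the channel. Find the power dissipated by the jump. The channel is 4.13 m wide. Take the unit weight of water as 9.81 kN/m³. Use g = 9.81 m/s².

P = 22.86 kW

Fr₁ = 3.757 (given).
By Bélanger, y₂/y₁ = ½[√(1 + 8Fr₁²) − 1] = ½[√113.92 − 1] = 4.837.
y₂ = 4.837 × 0.1933 = 0.9349 m.
Head loss: ΔE = (y₂ − y₁)³/(4y₁y₂) = (0.9349 − 0.1933)³/(4×0.1933×0.9349) = 0.4079/0.7229 = 0.5643 m.
V₁ = Fr₁·√(g·y₁) = 3.757×√(9.81×0.1933) = 5.174 m/s; q = V₁·y₁ = 1.000 m²/s. Q = q·b = 1.000 × 4.13 = 4.130 m³/s. P = γ·Q·ΔE = 9.81 × 4.130 × 0.5643 = 22.86 kW.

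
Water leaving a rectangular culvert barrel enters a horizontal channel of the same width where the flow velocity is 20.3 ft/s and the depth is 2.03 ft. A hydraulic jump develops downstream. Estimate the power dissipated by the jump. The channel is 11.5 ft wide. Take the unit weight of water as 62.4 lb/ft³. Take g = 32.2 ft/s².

Fr₁ = V₁/√(g·y₁) = 20.3/√(32.2×2.03) = 2.51.
Sequent-depth ratio: y₂/y₁ = ½[√(1 + 8Fr₁²) − 1] = ½[√51.43 − 1] = 3.09.
y₂ = 3.09 × 2.03 = 6.26 ft.
Head loss: ΔE = (y₂ − y₁)³/(4y₁y₂) = (6.26 − 2.03)³/(4×2.03×6.26) = 75.9/50.9 = 1.49 ft.
q = V₁·y₁ = 20.3 × 2.03 = 41.2 ft²/s. Q = q·b = 41.2 × 11.5 = 474 cfs. P = γ·Q·ΔE/550 = 62.4 × 474 × 1.49 / 550 = 80.3 hp.

P = 80.3 hp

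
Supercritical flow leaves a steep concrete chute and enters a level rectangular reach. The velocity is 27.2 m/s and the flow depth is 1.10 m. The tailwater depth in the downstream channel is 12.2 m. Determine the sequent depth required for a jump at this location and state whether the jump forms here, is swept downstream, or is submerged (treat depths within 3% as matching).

Fr₁ = V₁/√(g·y₁) = 27.2/√(9.81×1.10) = 8.28.
Sequent-depth ratio: y₂/y₁ = ½[√(1 + 8Fr₁²) − 1] = ½[√549.5 − 1] = 11.2.
y₂ = 11.2 × 1.10 = 12.3 m.
Tailwater y_tw = 12.2 m: y_tw ≈ y₂, so the jump forms here.

y₂ = 12.3 m; the jump forms here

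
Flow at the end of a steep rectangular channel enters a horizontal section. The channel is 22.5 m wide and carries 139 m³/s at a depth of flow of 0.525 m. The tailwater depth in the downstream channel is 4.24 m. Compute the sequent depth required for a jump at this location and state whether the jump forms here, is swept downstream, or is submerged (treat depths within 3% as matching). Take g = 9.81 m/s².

y₂ = 3.60 m; the jump is submerged

q = Q/b = 139/22.5 = 6.18 m²/s; V₁ = q/y₁ = 11.8 m/s. Fr₁ = V₁/√(g·y₁) = 5.19.
Conjugate-depth relation: y₂/y₁ = ½[√(1 + 8Fr₁²) − 1] = ½[√216.1 − 1] = 6.85.
y₂ = 6.85 × 0.525 = 3.60 m.
Tailwater y_tw = 4.24 m: y_tw > y₂, so the jump is submerged.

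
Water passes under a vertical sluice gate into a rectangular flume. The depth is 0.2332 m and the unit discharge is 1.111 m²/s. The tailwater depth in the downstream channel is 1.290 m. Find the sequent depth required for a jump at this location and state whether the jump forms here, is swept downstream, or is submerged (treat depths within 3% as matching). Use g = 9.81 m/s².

y₂ = 0.9287 m; the jump is submerged

V₁ = q/y₁ = 1.111/0.2332 = 4.764 m/s. Fr₁ = V₁/√(g·y₁) = 4.764/√(9.81×0.2332) = 3.150.
Bélanger equation: y₂/y₁ = ½[√(1 + 8Fr₁²) − 1] = ½[√80.371 − 1] = 3.983.
y₂ = 3.983 × 0.2332 = 0.9287 m.
Tailwater y_tw = 1.290 m: y_tw > y₂, so the jump is submerged.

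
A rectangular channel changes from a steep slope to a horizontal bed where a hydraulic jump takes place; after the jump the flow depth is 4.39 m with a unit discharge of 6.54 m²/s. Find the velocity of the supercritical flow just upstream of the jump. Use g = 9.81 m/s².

V₁ = 15.8 m/s

V₂ = q/y₂ = 6.54/4.39 = 1.49 m/s; Fr₂ = V₂/√(g·y₂) = 0.227.
Since the conjugate-depth ratio holds either way, y₁/y₂ = ½[√(1 + 8Fr₂²) − 1] = ½[√1.412 − 1] = 0.0942.
y₁ = 0.0942 × 4.39 = 0.414 m.
V₁ = q/y₁ = 6.54/0.414 = 15.8 m/s.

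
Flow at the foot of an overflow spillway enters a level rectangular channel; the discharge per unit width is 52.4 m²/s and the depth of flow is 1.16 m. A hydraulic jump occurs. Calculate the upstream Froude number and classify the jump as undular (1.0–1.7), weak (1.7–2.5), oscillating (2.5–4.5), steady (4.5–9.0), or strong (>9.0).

V₁ = q/y₁ = 52.4/1.16 = 45.2 m/s. Fr₁ = V₁/√(g·y₁) = 45.2/√(9.81×1.16) = 13.4.
Fr₁ = 13.4 lies in the strong range.

Fr₁ = 13.4; strong jump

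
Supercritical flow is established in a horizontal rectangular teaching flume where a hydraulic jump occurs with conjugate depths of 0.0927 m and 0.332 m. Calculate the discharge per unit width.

For a rectangular channel the momentum equation gives q² = ½·g·y₁·y₂·(y₁ + y₂) = ½×9.81×0.0927×0.332×0.425 = 0.0641.
q = √0.0641 = 0.253 m²/s.

q = 0.253 m²/s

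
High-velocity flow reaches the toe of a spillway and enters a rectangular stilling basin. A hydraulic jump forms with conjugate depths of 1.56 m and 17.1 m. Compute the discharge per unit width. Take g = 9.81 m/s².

q = 49.4 m²/s

For a rectangular channel the momentum equation gives q² = ½·g·y₁·y₂·(y₁ + y₂) = ½×9.81×1.56×17.1×18.7 = 2442.
q = √2442 = 49.4 m²/s.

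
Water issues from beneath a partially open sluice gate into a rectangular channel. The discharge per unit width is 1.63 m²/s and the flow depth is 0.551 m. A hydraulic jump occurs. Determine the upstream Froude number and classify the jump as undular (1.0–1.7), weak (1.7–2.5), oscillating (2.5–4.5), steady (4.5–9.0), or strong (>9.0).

V₁ = q/y₁ = 1.63/0.551 = 2.96 m/s. Fr₁ = V₁/√(g·y₁) = 2.96/√(9.81×0.551) = 1.27.
Fr₁ = 1.27 lies in the undular range.

Fr₁ = 1.27; undular jump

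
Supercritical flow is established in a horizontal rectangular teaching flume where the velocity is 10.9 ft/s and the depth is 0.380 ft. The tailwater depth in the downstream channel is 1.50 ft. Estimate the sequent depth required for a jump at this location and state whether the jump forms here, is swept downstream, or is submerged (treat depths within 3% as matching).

Fr₁ = V₁/√(g·y₁) = 10.9/√(32.2×0.380) = 3.12.
Bélanger equation: y₂/y₁ = ½[√(1 + 8Fr₁²) − 1] = ½[√78.68 − 1] = 3.94.
y₂ = 3.94 × 0.380 = 1.50 ft.
Tailwater y_tw = 1.50 ft: y_tw ≈ y₂, so the jump forms here.

y₂ = 1.50 ft; the jump forms here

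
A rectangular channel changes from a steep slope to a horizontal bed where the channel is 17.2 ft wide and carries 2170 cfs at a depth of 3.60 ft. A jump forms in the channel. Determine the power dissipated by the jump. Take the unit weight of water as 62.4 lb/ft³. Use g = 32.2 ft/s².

q = Q/b = 2170/17.2 = 126 ft²/s; V₁ = q/y₁ = 35.0 ft/s. Fr₁ = V₁/√(g·y₁) = 3.25.
Sequent-depth ratio: y₂/y₁ = ½[√(1 + 8Fr₁²) − 1] = ½[√85.76 − 1] = 4.13.
y₂ = 4.13 × 3.60 = 14.9 ft.
V₂ = q/y₂ = 126/14.9 = 8.48 ft/s. E₁ = y₁ + V₁²/2g = 22.7 ft; E₂ = y₂ + V₂²/2g = 16.0 ft. ΔE = E₁ − E₂ = 6.68 ft.
P = γ·Q·ΔE/550 = 62.4 × 2170 × 6.68 / 550 = 1646 hp.

P = 1646 hp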